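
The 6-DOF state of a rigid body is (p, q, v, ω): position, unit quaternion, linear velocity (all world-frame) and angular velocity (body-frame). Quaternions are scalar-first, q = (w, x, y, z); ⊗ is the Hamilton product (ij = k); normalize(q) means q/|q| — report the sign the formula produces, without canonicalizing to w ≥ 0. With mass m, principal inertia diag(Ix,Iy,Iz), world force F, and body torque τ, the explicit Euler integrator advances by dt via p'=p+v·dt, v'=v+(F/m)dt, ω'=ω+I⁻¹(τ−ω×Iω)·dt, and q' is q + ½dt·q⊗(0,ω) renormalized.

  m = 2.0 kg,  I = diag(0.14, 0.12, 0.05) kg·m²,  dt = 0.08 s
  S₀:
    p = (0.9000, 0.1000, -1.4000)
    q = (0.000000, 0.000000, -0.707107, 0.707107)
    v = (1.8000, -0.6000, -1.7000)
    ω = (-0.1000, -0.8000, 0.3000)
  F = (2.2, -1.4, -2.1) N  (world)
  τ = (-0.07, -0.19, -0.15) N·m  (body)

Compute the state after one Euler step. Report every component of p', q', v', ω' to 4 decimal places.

p + v·dt = (1.0440, 0.0520, -1.5360)
v + (F/m)dt = (1.8880, -0.6560, -1.7840)
gyro term ω×Iω = (0.0168, -0.0027, -0.0016)
α = I⁻¹(τ − ω×Iω) = (-0.6200, -1.5608, -2.9680)
ω + α·dt = (-0.1496, -0.9249, 0.0626)
Hamilton product q⊗(0,ω) = (-0.7778177, 0.3535535, -0.0707107, -0.0707107)
updated quaternion q' = (-0.0311, 0.0141, -0.7095, 0.7039)

p' = (1.0440, 0.0520, -1.5360)
q' = (-0.0311, 0.0141, -0.7095, 0.7039)
v' = (1.8880, -0.6560, -1.7840)
ω' = (-0.1496, -0.9249, 0.0626)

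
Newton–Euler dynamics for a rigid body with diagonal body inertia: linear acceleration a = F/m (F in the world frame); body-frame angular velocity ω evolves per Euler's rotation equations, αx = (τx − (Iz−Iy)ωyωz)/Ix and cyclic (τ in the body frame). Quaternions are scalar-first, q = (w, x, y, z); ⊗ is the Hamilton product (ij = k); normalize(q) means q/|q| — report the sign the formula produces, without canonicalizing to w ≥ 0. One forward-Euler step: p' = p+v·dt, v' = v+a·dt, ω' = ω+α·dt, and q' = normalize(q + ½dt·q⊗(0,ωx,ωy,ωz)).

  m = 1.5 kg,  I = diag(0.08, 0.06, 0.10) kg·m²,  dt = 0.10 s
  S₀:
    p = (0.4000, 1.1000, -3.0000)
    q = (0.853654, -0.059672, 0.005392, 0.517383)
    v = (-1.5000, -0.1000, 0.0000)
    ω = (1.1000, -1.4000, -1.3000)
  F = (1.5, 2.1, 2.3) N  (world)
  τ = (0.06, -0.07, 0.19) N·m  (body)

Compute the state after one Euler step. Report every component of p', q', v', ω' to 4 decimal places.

p' = (0.2500, 1.0900, -3.0000)
q' = (0.8856, 0.0230, -0.0296, 0.4630)
v' = (-1.4000, 0.0400, 0.1533)
ω' = (1.0840, -1.5643, -1.1408)

new position p' = (0.2500, 1.0900, -3.0000)
v + (F/m)dt = (-1.4000, 0.0400, 0.1533)
ω×(Iω) gyroscopic = (0.0728, 0.0286, 0.0308)
(τ − ω×Iω)/I = (-0.1600, -1.6433, 1.5920)
ω' = ω + α·dt = (1.0840, -1.5643, -1.1408)
2q̇ = q⊗(0,ω) = (0.7457859, 1.6563460, -0.7035679, -1.0321406)
q + ½dt·q⊗(0,ω), renormalized = (0.8856, 0.0230, -0.0296, 0.4630)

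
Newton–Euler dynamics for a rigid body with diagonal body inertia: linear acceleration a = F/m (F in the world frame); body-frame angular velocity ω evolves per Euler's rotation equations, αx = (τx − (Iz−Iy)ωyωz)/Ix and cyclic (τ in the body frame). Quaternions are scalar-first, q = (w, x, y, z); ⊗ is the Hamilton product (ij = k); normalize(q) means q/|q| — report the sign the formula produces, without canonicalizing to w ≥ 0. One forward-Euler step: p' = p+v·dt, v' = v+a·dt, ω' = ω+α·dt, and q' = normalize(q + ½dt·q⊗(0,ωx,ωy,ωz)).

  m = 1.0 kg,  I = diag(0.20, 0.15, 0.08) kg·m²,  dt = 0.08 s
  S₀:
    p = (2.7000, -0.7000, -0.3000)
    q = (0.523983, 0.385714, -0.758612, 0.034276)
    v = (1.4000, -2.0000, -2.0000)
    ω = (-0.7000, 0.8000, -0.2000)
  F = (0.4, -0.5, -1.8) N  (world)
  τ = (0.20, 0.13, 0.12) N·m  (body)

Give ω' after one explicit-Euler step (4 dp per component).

angular accel α = (0.9440, 0.7547, 1.1500)
new body rate ω' = (-0.6245, 0.8604, -0.1080)

ω' = (-0.6245, 0.8604, -0.1080)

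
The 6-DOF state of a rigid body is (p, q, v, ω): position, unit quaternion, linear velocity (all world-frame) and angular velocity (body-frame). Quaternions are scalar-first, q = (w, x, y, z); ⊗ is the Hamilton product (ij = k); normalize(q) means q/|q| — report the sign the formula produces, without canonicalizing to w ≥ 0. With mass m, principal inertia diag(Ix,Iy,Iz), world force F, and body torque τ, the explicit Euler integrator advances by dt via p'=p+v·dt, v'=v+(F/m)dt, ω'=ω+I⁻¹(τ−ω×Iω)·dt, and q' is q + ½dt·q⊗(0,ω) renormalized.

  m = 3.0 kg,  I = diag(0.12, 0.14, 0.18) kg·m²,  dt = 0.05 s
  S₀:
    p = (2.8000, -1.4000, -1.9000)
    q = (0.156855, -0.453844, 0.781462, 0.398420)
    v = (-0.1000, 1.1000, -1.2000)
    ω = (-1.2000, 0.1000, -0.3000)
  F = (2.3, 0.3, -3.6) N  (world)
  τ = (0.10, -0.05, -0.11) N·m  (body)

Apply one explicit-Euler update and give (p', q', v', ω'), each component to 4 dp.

a = (0.7667, 0.1000, -1.2000)
p + v·dt = (2.7950, -1.3450, -1.9600)
new velocity v' = (-0.0617, 1.1050, -1.2600)
α = I⁻¹(τ − ω×Iω) = (0.8433, -0.2029, -0.5978)
ω + α·dt = (-1.1578, 0.0899, -0.3299)
2q̇ = q⊗(0,ω) = (-0.5032330, -0.4625066, -0.5985717, 0.8453135)
updated quaternion q' = (0.1442, -0.4652, 0.7661, 0.4194)

p' = (2.7950, -1.3450, -1.9600)
q' = (0.1442, -0.4652, 0.7661, 0.4194)
v' = (-0.0617, 1.1050, -1.2600)
ω' = (-1.1578, 0.0899, -0.3299)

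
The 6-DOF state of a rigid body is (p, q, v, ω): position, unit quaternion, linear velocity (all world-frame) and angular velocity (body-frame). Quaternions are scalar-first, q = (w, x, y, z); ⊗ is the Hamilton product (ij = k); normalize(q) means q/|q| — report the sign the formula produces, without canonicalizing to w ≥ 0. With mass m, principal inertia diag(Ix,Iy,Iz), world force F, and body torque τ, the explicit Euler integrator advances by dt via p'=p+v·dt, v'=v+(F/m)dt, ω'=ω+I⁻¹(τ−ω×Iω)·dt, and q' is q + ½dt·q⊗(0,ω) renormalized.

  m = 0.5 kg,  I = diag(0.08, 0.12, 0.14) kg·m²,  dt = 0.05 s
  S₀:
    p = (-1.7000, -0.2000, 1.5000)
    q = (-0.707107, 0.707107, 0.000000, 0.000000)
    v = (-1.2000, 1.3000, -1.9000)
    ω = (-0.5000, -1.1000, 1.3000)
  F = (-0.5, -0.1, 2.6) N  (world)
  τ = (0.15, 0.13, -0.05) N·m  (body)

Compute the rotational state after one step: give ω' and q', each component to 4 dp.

angular accel α = (2.2325, 0.7583, -0.5143)
ω + α·dt = (-0.3884, -1.0621, 1.2743)
Hamilton product q⊗(0,ω) = (0.3535535, 0.3535535, -0.1414214, -1.6970568)
q' = normalize(q + ½dt·q⊗(0,ω)) = (-0.6976, 0.7152, -0.0035, -0.0424)

ω' = (-0.3884, -1.0621, 1.2743)
q' = (-0.6976, 0.7152, -0.0035, -0.0424)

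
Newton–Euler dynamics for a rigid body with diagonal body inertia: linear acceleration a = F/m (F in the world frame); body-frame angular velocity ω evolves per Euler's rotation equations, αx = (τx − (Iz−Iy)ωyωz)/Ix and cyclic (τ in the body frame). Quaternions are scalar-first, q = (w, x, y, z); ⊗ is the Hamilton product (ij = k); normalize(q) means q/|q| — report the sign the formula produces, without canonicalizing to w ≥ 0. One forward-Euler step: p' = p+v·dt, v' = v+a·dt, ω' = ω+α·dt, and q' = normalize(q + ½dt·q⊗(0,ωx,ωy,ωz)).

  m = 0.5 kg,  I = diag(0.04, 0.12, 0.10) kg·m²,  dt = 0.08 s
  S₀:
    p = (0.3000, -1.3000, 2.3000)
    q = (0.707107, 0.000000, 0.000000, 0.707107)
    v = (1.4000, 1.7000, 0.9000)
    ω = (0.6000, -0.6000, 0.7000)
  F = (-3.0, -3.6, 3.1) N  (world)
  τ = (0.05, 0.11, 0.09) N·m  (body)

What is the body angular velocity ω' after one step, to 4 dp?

(τ − ω×Iω)/I = (1.0400, 1.1267, 1.1880)
ω' = ω + α·dt = (0.6832, -0.5099, 0.7950)

ω' = (0.6832, -0.5099, 0.7950)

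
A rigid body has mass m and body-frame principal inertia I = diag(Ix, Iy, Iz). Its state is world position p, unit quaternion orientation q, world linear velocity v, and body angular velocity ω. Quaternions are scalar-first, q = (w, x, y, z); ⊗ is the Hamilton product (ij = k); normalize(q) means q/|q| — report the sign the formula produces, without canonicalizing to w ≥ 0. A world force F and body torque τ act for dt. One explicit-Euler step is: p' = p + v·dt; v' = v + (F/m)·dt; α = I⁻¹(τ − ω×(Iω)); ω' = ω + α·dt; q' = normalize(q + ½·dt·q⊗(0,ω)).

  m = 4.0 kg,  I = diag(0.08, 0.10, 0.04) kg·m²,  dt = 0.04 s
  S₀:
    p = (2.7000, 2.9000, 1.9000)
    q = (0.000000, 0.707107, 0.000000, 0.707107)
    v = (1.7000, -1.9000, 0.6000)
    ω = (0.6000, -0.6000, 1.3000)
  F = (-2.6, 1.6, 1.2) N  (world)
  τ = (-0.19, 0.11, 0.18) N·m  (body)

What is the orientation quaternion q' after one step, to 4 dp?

2q̇ = q⊗(0,ω) = (-1.3435033, 0.4242642, -0.4949749, -0.4242642)
q' = normalize(q + ½dt·q⊗(0,ω)) = (-0.0269, 0.7152, -0.0099, 0.6983)

q' = (-0.0269, 0.7152, -0.0099, 0.6983)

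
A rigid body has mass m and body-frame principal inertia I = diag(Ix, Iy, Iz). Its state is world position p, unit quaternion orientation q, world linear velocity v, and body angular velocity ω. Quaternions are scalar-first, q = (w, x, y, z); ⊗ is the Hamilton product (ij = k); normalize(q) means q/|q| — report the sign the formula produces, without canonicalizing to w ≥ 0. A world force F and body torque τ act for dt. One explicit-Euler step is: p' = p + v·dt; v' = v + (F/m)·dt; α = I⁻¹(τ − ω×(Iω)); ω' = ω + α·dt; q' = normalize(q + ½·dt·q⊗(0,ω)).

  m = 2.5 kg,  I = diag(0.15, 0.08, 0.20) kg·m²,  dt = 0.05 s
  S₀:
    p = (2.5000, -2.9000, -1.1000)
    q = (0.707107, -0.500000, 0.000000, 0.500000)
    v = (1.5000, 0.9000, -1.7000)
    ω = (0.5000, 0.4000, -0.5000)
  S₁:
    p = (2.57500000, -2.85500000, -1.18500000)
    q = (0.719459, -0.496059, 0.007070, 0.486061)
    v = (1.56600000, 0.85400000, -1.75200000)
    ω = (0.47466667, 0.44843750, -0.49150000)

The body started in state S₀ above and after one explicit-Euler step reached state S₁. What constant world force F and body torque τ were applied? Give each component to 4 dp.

velocity change Δv = (0.06600000, -0.04600000, -0.05200000)
F = m·Δv/dt = (3.3000, -2.3000, -2.6000)
ω₁ − ω₀ = (-0.02533333, 0.04843750, 0.00850000)
gyro term ω₀×Iω₀ = (-0.0240, 0.0125, -0.0140)
τ = I·(Δω/dt) + ω₀×(Iω₀) = (-0.1000, 0.0900, 0.0200)

F = (3.3000, -2.3000, -2.6000)
τ = (-0.1000, 0.0900, 0.0200)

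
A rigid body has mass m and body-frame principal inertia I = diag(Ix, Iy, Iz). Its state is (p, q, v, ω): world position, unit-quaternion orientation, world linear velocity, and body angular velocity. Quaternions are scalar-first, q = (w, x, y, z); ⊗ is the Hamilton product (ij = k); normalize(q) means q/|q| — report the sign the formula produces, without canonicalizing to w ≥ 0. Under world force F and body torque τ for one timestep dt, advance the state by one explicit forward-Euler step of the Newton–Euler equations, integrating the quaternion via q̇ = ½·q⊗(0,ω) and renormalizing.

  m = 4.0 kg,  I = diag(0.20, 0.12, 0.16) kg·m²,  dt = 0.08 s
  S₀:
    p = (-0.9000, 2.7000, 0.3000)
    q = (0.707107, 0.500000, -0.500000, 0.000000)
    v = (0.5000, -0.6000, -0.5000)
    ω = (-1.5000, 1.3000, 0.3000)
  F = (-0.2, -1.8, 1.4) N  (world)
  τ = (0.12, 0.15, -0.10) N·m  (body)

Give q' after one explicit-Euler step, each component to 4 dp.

Hamilton product q⊗(0,ω) = (1.4000000, -1.2106605, 0.7692391, 0.1121321)
updated quaternion q' = (0.7607, 0.4501, -0.4677, 0.0045)

q' = (0.7607, 0.4501, -0.4677, 0.0045)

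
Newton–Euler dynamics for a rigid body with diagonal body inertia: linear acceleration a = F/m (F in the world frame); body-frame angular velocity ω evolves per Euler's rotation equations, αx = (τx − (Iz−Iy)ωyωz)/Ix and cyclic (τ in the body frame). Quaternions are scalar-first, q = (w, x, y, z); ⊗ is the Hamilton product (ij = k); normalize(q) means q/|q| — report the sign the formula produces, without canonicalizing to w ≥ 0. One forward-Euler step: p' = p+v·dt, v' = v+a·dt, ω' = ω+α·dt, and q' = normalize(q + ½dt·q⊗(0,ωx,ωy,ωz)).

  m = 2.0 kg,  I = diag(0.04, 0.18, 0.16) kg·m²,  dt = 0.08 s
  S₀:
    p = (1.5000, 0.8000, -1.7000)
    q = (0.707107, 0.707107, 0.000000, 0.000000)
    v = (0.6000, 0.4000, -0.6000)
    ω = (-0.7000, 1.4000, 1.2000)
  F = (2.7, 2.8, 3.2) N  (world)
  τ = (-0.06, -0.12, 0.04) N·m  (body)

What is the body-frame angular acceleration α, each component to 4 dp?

α = (-0.6600, -1.2267, 1.1075)

precession coupling ω×(Iω) = (-0.0336, 0.1008, -0.1372)
(τ − ω×Iω)/I = (-0.6600, -1.2267, 1.1075)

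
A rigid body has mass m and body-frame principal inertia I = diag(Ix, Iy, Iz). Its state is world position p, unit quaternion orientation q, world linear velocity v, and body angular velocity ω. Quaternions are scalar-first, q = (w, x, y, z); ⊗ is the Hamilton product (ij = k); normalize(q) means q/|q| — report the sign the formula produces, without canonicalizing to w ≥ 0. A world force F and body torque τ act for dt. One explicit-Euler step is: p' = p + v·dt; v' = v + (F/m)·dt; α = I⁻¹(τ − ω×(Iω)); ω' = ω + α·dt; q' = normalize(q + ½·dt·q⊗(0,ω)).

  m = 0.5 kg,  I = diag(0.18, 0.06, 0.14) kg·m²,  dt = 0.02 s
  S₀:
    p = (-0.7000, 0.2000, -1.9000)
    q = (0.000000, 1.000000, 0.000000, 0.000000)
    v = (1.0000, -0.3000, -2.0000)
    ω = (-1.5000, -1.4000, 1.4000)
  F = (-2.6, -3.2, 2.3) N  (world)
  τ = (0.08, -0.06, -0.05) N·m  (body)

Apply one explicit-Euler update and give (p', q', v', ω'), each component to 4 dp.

p' = (-0.6800, 0.1940, -1.9400)
q' = (0.0150, 0.9997, -0.0140, -0.0140)
v' = (0.8960, -0.4280, -1.9080)
ω' = (-1.4737, -1.3920, 1.4289)

angular accel α = (1.3156, 0.4000, 1.4429)
new body rate ω' = (-1.4737, -1.3920, 1.4289)
2q̇ = q⊗(0,ω) = (1.5000000, 0.0000000, -1.4000000, -1.4000000)
updated quaternion q' = (0.0150, 0.9997, -0.0140, -0.0140)
linear accel F/m = (-5.2000, -6.4000, 4.6000)
p + v·dt = (-0.6800, 0.1940, -1.9400)
v' = v + a·dt = (0.8960, -0.4280, -1.9080)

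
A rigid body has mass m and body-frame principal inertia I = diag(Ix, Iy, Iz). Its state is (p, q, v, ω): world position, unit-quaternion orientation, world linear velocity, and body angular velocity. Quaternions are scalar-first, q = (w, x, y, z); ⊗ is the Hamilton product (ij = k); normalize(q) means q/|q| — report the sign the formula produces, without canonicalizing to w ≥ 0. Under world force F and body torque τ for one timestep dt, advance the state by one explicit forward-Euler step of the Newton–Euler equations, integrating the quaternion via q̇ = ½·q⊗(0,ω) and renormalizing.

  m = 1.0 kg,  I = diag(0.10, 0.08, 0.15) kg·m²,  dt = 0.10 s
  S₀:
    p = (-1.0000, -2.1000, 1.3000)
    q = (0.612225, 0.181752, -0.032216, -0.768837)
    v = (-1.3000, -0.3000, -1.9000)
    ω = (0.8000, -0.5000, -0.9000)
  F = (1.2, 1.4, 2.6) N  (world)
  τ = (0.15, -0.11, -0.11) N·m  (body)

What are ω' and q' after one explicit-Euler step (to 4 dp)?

gyro term ω×Iω = (0.0315, 0.0360, 0.0080)
angular accel α = (1.1850, -1.8250, -0.7867)
new body rate ω' = (0.9185, -0.6825, -0.9787)
q⊗(0,ω) = (-0.8534629, 0.1343559, -0.7576053, -0.6161057)
q' = normalize(q + ½dt·q⊗(0,ω)) = (0.5683, 0.1881, -0.0699, -0.7979)

ω' = (0.9185, -0.6825, -0.9787)
q' = (0.5683, 0.1881, -0.0699, -0.7979)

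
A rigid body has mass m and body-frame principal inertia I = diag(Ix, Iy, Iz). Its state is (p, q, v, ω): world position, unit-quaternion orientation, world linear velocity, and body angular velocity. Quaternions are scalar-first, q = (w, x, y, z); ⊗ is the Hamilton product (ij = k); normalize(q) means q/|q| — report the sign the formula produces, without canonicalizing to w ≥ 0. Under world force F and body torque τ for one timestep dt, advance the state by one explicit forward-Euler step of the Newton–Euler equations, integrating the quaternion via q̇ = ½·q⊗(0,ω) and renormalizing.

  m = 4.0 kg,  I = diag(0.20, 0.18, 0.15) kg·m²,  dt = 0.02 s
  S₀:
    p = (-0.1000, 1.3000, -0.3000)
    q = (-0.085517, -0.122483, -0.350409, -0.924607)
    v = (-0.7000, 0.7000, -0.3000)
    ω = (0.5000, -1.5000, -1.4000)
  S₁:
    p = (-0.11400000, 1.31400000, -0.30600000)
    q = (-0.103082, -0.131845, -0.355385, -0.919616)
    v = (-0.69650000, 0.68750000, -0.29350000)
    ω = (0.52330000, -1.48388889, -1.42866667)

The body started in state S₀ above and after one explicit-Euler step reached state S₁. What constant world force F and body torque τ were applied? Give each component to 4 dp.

rate change Δω = (0.02330000, 0.01611111, -0.02866667)
ω₀×(Iω₀) = (-0.0630, -0.0350, 0.0150)
applied torque τ = (0.1700, 0.1100, -0.2000)
v₁ − v₀ = (0.00350000, -0.01250000, 0.00650000)
m·(v₁−v₀)/dt = (0.7000, -2.5000, 1.3000)

F = (0.7000, -2.5000, 1.3000)
τ = (0.1700, 0.1100, -0.2000)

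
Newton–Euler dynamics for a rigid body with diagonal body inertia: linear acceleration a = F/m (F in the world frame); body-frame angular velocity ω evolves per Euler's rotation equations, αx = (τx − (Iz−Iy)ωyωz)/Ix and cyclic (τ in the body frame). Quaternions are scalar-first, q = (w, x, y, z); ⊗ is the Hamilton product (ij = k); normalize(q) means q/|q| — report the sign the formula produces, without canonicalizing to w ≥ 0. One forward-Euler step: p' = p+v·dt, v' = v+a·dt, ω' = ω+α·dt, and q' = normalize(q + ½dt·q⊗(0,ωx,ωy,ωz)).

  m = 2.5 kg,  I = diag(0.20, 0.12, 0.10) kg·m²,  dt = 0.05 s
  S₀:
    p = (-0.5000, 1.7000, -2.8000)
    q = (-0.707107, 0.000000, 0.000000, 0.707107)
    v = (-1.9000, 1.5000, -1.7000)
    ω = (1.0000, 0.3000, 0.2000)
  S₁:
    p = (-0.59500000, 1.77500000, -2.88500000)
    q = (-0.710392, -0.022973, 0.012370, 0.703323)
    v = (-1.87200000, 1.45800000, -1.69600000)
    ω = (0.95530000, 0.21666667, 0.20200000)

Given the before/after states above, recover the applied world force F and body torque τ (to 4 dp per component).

F = (1.4000, -2.1000, 0.2000)
τ = (-0.1800, -0.1800, -0.0200)

Δω = ω₁−ω₀ = (-0.04470000, -0.08333333, 0.00200000)
τ = I·(Δω/dt) + ω₀×(Iω₀) = (-0.1800, -0.1800, -0.0200)
v₁ − v₀ = (0.02800000, -0.04200000, 0.00400000)
m·(v₁−v₀)/dt = (1.4000, -2.1000, 0.2000)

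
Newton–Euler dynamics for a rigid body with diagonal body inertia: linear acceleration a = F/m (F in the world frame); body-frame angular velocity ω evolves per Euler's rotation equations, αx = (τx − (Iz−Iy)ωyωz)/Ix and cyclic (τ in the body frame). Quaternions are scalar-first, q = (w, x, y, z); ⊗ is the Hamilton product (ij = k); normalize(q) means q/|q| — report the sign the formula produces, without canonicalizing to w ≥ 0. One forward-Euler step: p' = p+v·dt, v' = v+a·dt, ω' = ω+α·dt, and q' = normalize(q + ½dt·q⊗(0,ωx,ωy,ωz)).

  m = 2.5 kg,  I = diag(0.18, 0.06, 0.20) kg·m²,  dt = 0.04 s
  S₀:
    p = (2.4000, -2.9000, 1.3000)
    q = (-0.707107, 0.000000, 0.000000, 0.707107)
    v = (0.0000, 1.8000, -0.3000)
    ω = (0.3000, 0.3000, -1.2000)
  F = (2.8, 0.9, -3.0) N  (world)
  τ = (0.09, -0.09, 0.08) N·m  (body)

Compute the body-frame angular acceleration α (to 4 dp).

precession coupling ω×(Iω) = (-0.0504, 0.0072, -0.0108)
angular accel α = (0.7800, -1.6200, 0.4540)

α = (0.7800, -1.6200, 0.4540)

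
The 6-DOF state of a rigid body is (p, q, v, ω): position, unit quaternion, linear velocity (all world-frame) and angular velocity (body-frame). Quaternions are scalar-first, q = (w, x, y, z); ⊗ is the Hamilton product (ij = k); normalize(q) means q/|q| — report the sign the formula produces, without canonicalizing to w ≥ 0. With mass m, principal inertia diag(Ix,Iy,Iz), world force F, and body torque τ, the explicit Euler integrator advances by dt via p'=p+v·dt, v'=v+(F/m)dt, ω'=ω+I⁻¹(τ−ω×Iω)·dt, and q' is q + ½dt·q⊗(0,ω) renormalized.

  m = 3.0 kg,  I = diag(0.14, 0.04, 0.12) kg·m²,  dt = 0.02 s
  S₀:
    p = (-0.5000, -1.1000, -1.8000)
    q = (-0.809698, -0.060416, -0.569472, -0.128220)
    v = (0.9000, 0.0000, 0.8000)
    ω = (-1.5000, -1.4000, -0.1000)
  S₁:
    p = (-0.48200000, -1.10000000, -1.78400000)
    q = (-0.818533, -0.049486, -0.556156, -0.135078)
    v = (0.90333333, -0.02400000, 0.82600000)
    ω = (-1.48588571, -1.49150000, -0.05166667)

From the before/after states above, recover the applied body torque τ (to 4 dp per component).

τ = (0.1100, -0.1800, 0.0800)

ω₁ − ω₀ = (0.01411429, -0.09150000, 0.04833333)
gyro term ω₀×Iω₀ = (0.0112, 0.0030, -0.2100)
applied torque τ = (0.1100, -0.1800, 0.0800)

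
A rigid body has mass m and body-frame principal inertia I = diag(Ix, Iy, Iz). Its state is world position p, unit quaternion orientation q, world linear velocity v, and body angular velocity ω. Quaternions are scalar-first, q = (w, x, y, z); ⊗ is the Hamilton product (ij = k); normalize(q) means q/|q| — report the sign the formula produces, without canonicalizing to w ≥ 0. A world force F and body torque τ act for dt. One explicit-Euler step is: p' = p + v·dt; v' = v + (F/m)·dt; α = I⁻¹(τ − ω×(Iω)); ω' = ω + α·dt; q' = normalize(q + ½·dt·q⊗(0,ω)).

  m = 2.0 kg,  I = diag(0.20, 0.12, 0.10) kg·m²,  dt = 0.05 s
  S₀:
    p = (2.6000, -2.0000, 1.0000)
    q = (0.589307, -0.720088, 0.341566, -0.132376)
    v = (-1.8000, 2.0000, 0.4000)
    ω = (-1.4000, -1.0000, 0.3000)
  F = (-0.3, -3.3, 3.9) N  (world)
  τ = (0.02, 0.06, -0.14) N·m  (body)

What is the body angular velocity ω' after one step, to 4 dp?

precession coupling ω×(Iω) = (0.0060, -0.0420, -0.1120)
α = I⁻¹(τ − ω×Iω) = (0.0700, 0.8500, -0.2800)
ω + α·dt = (-1.3965, -0.9575, 0.2860)

ω' = (-1.3965, -0.9575, 0.2860)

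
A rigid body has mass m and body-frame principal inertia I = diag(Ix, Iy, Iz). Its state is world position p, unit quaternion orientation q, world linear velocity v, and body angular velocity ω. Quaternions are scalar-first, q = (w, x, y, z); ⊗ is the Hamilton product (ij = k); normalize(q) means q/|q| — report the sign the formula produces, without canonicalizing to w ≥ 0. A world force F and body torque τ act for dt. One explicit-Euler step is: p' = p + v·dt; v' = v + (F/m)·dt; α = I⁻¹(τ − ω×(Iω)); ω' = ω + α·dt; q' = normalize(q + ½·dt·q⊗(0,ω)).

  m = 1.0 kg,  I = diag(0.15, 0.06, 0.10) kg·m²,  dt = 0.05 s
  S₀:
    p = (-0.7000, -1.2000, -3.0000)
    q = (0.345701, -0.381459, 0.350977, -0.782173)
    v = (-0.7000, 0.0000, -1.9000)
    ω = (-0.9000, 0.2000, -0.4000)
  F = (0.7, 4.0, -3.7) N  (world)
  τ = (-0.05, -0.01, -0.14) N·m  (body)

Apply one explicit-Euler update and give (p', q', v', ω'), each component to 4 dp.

p' = (-0.7350, -1.2000, -3.0950)
q' = (0.3274, -0.3887, 0.3664, -0.7794)
v' = (-0.6650, 0.2000, -2.0850)
ω' = (-0.9156, 0.1767, -0.4781)

p' = p + v·dt = (-0.7350, -1.2000, -3.0950)
new velocity v' = (-0.6650, 0.2000, -2.0850)
gyro term ω×Iω = (-0.0032, 0.0180, 0.0162)
angular accel α = (-0.3120, -0.4667, -1.5620)
ω + α·dt = (-0.9156, 0.1767, -0.4781)
Hamilton product q⊗(0,ω) = (-0.7263777, -0.2950871, 0.6205123, 0.1013071)
q' = normalize(q + ½dt·q⊗(0,ω)) = (0.3274, -0.3887, 0.3664, -0.7794)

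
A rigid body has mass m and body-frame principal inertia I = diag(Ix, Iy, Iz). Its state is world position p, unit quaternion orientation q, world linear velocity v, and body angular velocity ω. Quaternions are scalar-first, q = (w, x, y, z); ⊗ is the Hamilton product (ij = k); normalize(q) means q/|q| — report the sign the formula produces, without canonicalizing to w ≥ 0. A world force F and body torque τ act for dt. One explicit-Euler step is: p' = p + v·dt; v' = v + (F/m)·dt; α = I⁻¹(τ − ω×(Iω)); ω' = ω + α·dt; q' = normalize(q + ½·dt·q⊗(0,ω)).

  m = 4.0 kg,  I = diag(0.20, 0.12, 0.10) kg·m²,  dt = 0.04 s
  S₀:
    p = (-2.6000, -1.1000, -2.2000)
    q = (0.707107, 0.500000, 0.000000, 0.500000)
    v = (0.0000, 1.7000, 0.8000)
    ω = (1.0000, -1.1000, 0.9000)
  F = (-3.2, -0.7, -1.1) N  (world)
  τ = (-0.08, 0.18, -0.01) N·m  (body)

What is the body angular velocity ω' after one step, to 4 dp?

ω×(Iω) gyroscopic = (0.0198, 0.0900, 0.0880)
α = I⁻¹(τ − ω×Iω) = (-0.4990, 0.7500, -0.9800)
new body rate ω' = (0.9800, -1.0700, 0.8608)

ω' = (0.9800, -1.0700, 0.8608)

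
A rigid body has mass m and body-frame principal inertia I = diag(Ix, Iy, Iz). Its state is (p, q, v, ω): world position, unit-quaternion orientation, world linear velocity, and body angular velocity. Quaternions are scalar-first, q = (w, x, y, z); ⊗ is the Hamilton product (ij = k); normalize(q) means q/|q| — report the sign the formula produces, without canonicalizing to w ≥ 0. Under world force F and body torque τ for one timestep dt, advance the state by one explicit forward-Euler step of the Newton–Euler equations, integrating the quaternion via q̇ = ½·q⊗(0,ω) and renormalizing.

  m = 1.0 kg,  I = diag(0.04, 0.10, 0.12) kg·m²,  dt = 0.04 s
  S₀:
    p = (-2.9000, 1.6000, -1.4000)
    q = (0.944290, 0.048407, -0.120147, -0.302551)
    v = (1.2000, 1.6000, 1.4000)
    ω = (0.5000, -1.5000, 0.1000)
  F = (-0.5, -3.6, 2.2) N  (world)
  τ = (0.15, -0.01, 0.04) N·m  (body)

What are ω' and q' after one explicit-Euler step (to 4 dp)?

ω' = (0.6530, -1.5024, 0.1283)
q' = (0.9403, 0.0485, -0.1515, -0.3008)

ω×(Iω) gyroscopic = (-0.0030, -0.0040, -0.0450)
(τ − ω×Iω)/I = (3.8250, -0.0600, 0.7083)
ω + α·dt = (0.6530, -1.5024, 0.1283)
2q̇ = q⊗(0,ω) = (-0.1741689, 0.0063038, -1.5725512, 0.0818920)
q' = normalize(q + ½dt·q⊗(0,ω)) = (0.9403, 0.0485, -0.1515, -0.3008)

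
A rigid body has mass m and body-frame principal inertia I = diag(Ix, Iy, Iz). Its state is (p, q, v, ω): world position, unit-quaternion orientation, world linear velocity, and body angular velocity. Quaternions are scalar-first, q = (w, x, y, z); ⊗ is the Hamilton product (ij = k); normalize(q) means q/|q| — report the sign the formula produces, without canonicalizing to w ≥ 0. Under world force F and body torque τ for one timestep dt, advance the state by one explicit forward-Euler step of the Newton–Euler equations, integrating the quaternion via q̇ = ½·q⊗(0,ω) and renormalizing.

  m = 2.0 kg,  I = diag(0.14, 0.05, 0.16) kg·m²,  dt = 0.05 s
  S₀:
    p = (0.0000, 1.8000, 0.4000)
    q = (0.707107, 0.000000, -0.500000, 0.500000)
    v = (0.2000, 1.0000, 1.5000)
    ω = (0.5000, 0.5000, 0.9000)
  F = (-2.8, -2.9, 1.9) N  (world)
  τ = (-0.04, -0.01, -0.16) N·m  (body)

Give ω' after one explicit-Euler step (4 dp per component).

ω' = (0.4680, 0.4990, 0.8570)

ω×(Iω) gyroscopic = (0.0495, -0.0090, -0.0225)
angular accel α = (-0.6393, -0.0200, -0.8594)
ω + α·dt = (0.4680, 0.4990, 0.8570)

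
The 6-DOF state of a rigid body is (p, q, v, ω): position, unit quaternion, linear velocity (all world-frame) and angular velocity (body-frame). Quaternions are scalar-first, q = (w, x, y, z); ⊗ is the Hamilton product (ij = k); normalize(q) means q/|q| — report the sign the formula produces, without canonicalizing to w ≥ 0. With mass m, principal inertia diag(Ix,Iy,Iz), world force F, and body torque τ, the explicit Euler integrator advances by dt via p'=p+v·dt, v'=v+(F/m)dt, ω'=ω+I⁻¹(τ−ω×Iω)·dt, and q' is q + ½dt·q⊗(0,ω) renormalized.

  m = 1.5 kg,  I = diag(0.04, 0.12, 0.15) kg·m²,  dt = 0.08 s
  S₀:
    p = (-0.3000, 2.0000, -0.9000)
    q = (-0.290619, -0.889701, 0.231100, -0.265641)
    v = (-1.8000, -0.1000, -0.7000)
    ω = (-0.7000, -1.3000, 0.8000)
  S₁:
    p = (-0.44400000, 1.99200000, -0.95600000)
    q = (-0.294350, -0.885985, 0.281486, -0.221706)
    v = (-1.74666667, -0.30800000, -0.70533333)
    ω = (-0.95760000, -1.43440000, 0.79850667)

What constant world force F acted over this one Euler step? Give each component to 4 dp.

v₁ − v₀ = (0.05333333, -0.20800000, -0.00533333)
applied force F = (1.0000, -3.9000, -0.1000)

F = (1.0000, -3.9000, -0.1000)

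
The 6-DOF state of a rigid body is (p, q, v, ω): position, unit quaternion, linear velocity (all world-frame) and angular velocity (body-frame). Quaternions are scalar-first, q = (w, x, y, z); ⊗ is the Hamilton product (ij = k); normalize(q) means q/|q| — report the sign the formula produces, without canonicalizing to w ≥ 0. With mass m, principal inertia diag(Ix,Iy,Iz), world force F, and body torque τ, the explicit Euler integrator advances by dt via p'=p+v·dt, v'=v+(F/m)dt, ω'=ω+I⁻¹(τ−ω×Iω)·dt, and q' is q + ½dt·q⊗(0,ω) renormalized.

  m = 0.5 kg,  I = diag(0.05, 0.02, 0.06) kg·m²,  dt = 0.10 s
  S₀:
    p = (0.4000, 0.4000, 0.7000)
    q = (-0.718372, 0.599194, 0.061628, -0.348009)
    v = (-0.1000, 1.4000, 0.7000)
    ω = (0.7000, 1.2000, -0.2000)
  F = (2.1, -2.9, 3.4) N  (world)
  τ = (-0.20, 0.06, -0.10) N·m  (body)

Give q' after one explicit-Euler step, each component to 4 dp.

2q̇ = q⊗(0,ω) = (-0.5629912, -0.0975752, -0.9858139, 0.8195676)
q' = normalize(q + ½dt·q⊗(0,ω)) = (-0.7447, 0.5929, 0.0123, -0.3063)

q' = (-0.7447, 0.5929, 0.0123, -0.3063)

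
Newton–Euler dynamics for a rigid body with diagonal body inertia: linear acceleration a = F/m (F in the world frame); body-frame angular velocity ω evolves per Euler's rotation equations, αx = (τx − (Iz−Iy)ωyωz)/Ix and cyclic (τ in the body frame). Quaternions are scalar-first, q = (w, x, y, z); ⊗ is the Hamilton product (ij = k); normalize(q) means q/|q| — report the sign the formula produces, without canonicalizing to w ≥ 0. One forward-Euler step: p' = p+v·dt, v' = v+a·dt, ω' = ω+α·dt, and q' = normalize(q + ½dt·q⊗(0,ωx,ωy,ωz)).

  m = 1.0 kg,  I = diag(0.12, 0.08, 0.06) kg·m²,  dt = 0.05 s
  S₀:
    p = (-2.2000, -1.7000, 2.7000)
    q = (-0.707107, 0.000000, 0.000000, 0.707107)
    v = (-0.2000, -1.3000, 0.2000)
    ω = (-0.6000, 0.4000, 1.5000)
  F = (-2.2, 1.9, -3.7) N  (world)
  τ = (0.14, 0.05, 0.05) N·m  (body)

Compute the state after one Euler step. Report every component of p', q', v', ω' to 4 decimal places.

angular accel α = (1.2667, 1.3000, 0.6733)
new body rate ω' = (-0.5367, 0.4650, 1.5337)
2q̇ = q⊗(0,ω) = (-1.0606605, 0.1414214, -0.7071070, -1.0606605)
q + ½dt·q⊗(0,ω), renormalized = (-0.7330, 0.0035, -0.0177, 0.6800)
a = F/m = (-2.2000, 1.9000, -3.7000)
p + v·dt = (-2.2100, -1.7650, 2.7100)
v' = v + a·dt = (-0.3100, -1.2050, 0.0150)

p' = (-2.2100, -1.7650, 2.7100)
q' = (-0.7330, 0.0035, -0.0177, 0.6800)
v' = (-0.3100, -1.2050, 0.0150)
ω' = (-0.5367, 0.4650, 1.5337)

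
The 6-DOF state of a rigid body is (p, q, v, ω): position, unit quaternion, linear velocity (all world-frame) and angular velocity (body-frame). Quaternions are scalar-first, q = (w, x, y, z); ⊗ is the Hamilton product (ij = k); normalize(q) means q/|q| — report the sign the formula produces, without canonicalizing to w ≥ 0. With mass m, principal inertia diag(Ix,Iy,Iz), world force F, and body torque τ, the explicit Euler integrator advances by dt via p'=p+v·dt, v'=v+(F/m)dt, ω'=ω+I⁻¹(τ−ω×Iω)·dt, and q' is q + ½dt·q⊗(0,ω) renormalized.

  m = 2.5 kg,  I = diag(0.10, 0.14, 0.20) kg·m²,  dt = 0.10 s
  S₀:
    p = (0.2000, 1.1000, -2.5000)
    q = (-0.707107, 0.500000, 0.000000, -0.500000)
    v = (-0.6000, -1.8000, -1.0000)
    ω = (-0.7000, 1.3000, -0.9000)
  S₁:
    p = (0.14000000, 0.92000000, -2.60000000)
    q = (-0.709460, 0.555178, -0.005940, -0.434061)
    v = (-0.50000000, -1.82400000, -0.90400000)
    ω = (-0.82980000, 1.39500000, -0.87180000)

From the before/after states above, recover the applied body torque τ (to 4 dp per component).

τ = (-0.2000, 0.0700, 0.0200)

rate change Δω = (-0.12980000, 0.09500000, 0.02820000)
τ = I·(Δω/dt) + ω₀×(Iω₀) = (-0.2000, 0.0700, 0.0200)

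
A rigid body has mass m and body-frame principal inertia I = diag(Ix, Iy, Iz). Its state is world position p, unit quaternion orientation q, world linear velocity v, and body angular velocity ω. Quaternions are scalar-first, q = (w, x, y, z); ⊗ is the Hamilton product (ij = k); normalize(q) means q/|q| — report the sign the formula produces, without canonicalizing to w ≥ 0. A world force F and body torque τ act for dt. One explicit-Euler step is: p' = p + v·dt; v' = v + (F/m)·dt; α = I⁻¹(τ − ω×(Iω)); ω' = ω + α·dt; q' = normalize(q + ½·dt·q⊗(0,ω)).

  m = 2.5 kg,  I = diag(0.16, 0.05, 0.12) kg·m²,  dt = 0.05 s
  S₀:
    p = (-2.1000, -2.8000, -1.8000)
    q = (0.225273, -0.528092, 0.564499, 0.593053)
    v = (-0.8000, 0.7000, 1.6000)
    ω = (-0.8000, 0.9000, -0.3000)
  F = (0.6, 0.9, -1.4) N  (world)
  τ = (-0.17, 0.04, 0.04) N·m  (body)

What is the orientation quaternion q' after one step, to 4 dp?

q' = (0.2064, -0.5499, 0.5535, 0.5905)

q⊗(0,ω) = (-0.7526068, -0.8833158, -0.4301243, -0.0912655)
q + ½dt·q⊗(0,ω), renormalized = (0.2064, -0.5499, 0.5535, 0.5905)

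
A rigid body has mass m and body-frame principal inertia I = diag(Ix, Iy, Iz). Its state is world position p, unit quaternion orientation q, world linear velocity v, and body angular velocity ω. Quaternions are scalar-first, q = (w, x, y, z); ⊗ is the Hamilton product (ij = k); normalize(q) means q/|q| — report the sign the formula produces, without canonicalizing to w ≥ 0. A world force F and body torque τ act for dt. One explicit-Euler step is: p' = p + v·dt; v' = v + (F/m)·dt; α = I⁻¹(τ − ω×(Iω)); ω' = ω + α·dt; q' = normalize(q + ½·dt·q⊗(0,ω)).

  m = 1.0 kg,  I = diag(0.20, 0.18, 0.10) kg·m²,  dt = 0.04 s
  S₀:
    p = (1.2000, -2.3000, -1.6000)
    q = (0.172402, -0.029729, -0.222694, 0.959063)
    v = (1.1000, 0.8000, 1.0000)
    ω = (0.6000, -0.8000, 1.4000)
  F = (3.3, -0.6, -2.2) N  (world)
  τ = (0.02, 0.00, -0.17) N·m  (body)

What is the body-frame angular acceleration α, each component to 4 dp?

ω×(Iω) gyroscopic = (0.0896, 0.0840, 0.0096)
angular accel α = (-0.3480, -0.4667, -1.7960)

α = (-0.3480, -0.4667, -1.7960)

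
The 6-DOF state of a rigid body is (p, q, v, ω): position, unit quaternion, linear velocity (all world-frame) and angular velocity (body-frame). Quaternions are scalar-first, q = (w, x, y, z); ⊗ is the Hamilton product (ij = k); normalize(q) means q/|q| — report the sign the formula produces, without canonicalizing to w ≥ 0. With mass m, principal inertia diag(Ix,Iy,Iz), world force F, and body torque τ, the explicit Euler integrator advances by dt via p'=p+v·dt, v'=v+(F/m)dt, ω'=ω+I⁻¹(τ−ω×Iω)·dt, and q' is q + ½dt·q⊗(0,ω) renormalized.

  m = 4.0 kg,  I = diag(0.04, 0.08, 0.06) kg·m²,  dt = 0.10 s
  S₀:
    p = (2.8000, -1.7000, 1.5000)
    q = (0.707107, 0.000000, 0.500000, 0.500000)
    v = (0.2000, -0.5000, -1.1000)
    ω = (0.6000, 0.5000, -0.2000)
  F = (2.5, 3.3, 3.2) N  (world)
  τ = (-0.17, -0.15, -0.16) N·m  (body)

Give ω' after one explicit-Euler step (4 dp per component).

α = I⁻¹(τ − ω×Iω) = (-4.3000, -1.9050, -2.8667)
new body rate ω' = (0.1700, 0.3095, -0.4867)

ω' = (0.1700, 0.3095, -0.4867)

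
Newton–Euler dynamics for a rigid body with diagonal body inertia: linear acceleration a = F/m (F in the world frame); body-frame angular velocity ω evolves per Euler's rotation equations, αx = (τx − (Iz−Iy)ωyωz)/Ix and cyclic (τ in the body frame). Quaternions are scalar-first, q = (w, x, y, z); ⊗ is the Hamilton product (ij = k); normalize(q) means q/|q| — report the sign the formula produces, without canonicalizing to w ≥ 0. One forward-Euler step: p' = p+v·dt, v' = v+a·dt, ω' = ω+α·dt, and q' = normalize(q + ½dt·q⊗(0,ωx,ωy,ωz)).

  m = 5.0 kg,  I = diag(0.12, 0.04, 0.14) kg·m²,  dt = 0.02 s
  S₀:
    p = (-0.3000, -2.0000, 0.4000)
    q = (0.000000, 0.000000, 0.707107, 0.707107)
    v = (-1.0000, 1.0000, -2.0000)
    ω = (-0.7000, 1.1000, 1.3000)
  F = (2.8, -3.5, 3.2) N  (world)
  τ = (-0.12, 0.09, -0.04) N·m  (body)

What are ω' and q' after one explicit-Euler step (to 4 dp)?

ω' = (-0.7438, 1.1359, 1.2855)
q' = (-0.0170, 0.0014, 0.7020, 0.7119)

ω×(Iω) gyroscopic = (0.1430, 0.0182, 0.0616)
angular accel α = (-2.1917, 1.7950, -0.7257)
ω' = ω + α·dt = (-0.7438, 1.1359, 1.2855)
Hamilton product q⊗(0,ω) = (-1.6970568, 0.1414214, -0.4949749, 0.4949749)
updated quaternion q' = (-0.0170, 0.0014, 0.7020, 0.7119)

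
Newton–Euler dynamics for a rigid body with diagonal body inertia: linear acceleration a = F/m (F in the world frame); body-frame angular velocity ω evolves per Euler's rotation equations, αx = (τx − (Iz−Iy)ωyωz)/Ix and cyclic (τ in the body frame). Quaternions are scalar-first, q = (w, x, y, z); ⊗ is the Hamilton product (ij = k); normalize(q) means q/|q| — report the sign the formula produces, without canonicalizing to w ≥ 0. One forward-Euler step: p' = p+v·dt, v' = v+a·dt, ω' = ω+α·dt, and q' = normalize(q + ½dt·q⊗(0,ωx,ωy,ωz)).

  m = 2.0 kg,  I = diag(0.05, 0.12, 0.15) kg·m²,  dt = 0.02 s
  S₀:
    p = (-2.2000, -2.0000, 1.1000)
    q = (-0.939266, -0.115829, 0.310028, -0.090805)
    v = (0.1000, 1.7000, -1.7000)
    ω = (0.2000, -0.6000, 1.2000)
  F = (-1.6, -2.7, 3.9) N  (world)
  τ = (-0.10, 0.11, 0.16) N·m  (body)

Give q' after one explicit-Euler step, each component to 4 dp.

q' = (-0.9360, -0.1145, 0.3168, -0.1020)

2q̇ = q⊗(0,ω) = (0.3181486, 0.1296974, 0.6843934, -1.1196274)
q' = normalize(q + ½dt·q⊗(0,ω)) = (-0.9360, -0.1145, 0.3168, -0.1020)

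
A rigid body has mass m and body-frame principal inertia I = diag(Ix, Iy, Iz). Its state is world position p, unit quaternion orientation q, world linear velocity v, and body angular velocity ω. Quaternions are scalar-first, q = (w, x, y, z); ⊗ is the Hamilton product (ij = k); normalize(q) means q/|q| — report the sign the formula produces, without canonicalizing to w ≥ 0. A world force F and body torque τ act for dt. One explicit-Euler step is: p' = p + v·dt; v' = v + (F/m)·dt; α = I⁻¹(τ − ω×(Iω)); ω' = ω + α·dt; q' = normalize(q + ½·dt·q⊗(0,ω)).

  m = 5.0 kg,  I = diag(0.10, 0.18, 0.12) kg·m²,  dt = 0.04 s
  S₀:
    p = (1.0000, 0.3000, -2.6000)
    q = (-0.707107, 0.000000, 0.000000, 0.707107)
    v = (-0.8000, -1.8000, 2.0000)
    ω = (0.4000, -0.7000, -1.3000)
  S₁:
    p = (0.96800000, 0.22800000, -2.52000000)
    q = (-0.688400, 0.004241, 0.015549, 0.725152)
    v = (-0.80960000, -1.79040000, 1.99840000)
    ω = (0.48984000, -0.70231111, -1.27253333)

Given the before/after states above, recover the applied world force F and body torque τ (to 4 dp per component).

rate change Δω = (0.08984000, -0.00231111, 0.02746667)
gyro term ω₀×Iω₀ = (-0.0546, 0.0104, -0.0224)
applied torque τ = (0.1700, 0.0000, 0.0600)
velocity change Δv = (-0.00960000, 0.00960000, -0.00160000)
applied force F = (-1.2000, 1.2000, -0.2000)

F = (-1.2000, 1.2000, -0.2000)
τ = (0.1700, 0.0000, 0.0600)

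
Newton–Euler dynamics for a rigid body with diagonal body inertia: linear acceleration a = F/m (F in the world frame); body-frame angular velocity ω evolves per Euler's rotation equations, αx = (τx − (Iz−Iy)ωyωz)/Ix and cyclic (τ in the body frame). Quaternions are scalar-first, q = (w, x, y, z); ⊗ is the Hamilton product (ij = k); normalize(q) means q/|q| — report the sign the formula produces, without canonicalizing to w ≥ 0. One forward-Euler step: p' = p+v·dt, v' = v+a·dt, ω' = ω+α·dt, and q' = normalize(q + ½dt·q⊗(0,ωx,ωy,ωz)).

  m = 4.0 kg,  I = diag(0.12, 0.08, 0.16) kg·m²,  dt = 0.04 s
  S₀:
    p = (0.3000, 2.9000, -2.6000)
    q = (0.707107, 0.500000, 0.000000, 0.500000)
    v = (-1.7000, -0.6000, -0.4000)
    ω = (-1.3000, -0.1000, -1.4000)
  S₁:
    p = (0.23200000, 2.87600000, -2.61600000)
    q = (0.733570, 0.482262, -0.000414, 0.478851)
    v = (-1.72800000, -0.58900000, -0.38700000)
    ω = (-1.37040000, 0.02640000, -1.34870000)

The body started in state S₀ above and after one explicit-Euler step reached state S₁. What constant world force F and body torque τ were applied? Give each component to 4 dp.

v₁ − v₀ = (-0.02800000, 0.01100000, 0.01300000)
applied force F = (-2.8000, 1.1000, 1.3000)
ω₁ − ω₀ = (-0.07040000, 0.12640000, 0.05130000)
τ = I·(Δω/dt) + ω₀×(Iω₀) = (-0.2000, 0.1800, 0.2000)

F = (-2.8000, 1.1000, 1.3000)
τ = (-0.2000, 0.1800, 0.2000)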